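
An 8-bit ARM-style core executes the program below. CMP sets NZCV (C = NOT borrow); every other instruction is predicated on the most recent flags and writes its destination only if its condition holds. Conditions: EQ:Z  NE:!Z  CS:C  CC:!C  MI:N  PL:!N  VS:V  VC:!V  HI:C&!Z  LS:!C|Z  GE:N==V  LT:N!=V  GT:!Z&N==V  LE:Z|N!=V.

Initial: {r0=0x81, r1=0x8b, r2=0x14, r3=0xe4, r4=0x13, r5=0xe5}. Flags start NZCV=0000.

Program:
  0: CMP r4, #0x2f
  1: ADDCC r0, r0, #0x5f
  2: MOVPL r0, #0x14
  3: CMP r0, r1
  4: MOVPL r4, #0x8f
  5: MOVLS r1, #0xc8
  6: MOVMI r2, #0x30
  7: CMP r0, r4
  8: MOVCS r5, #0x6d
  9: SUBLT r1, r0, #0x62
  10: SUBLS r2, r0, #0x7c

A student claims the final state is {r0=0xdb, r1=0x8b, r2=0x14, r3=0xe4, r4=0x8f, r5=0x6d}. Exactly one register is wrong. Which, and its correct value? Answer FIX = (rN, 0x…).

FIX = (r0, 0xe0)

[0] flags=1000 → (cmp)
[1] flags=1000 CC?T → r0=0xe0
[2] flags=1000 PL?F → skip
[3] flags=0010 → (cmp)
[4] flags=0010 PL?T → r4=0x8f
[5] flags=0010 LS?F → skip
[6] flags=0010 MI?F → skip
[7] flags=0010 → (cmp)
[8] flags=0010 CS?T → r5=0x6d
[9] flags=0010 LT?F → skip
[10] flags=0010 LS?F → skip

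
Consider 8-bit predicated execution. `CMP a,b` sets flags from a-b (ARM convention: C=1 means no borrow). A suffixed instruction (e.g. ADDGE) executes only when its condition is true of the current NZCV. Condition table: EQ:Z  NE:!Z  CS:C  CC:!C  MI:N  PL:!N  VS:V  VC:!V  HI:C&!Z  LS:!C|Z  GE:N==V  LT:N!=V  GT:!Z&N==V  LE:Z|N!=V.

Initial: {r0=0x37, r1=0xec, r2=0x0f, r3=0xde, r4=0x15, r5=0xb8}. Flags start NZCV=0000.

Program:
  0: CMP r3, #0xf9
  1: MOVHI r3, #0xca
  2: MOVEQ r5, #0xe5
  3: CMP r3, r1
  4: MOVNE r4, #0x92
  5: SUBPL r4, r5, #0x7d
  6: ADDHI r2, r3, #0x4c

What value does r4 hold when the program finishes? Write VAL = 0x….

VAL = 0x92

0: ✓ CMP  NZCV=1000
1: · MOVHI
2: · MOVEQ
3: ✓ CMP  NZCV=1000
4: ✓ MOVNE  r4←0x92
5: · SUBPL
6: · ADDHI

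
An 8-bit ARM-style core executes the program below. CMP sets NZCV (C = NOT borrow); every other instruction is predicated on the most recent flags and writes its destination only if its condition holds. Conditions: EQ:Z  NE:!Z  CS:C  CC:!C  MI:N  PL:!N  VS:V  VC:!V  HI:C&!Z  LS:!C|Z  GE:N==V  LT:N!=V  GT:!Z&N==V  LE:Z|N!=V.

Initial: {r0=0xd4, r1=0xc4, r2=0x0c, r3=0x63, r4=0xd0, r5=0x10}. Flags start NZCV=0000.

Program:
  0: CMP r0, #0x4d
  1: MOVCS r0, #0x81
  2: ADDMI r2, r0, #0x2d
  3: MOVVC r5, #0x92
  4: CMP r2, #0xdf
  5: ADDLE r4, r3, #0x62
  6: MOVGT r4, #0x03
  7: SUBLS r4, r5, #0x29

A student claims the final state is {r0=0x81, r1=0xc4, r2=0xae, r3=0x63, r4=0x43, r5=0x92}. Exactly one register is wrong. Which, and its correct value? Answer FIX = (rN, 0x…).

[0] flags=1010 → (cmp)
[1] flags=1010 CS?T → r0=0x81
[2] flags=1010 MI?T → r2=0xae
[3] flags=1010 VC?T → r5=0x92
[4] flags=1000 → (cmp)
[5] flags=1000 LE?T → r4=0xc5
[6] flags=1000 GT?F → skip
[7] flags=1000 LS?T → r4=0x69

FIX = (r4, 0x69)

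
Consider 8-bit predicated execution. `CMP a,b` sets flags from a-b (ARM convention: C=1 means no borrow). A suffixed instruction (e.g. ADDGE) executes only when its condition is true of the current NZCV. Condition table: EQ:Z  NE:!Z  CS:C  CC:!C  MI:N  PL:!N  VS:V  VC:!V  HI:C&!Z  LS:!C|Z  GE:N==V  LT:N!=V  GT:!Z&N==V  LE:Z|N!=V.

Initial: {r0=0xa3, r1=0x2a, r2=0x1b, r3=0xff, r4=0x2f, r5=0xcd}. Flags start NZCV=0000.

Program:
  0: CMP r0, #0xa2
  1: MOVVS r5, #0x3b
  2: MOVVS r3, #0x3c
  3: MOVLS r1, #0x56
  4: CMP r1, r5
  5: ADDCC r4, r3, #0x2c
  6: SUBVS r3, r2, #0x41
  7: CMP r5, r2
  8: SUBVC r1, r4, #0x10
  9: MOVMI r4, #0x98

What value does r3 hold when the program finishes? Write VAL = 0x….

0: ✓ CMP  NZCV=0010
1: · MOVVS
2: · MOVVS
3: · MOVLS
4: ✓ CMP  NZCV=0000
5: ✓ ADDCC  r4←0x2b
6: · SUBVS
7: ✓ CMP  NZCV=1010
8: ✓ SUBVC  r1←0x1b
9: ✓ MOVMI  r4←0x98

VAL = 0xff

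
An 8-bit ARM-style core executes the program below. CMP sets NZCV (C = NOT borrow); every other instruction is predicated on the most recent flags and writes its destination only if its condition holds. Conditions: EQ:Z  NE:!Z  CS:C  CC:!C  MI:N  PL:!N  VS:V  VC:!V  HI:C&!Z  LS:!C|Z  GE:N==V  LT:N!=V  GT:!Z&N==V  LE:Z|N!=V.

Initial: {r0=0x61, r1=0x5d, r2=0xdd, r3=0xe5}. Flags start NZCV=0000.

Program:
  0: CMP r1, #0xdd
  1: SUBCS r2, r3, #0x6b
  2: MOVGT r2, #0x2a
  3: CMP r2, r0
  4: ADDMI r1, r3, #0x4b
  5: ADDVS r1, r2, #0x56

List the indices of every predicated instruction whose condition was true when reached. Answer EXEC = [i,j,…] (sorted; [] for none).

[0] flags=1001 → (cmp)
[1] flags=1001 CS?F → skip
[2] flags=1001 GT?T → r2=0x2a
[3] flags=1000 → (cmp)
[4] flags=1000 MI?T → r1=0x30
[5] flags=1000 VS?F → skip

EXEC = [2,4]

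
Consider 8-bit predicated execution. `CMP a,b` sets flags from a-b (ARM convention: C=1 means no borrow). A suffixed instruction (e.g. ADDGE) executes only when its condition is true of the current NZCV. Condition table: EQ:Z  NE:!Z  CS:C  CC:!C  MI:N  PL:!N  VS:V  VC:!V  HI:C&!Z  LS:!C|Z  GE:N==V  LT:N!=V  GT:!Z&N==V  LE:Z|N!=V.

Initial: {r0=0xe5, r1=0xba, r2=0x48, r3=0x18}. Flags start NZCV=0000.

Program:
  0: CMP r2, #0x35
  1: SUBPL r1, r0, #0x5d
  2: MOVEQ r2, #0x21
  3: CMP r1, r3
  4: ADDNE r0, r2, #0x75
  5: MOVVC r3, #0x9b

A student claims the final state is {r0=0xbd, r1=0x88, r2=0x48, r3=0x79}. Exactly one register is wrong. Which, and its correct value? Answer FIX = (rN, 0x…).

0: ✓ CMP  NZCV=0010
1: ✓ SUBPL  r1←0x88
2: · MOVEQ
3: ✓ CMP  NZCV=0011
4: ✓ ADDNE  r0←0xbd
5: · MOVVC

FIX = (r3, 0x18)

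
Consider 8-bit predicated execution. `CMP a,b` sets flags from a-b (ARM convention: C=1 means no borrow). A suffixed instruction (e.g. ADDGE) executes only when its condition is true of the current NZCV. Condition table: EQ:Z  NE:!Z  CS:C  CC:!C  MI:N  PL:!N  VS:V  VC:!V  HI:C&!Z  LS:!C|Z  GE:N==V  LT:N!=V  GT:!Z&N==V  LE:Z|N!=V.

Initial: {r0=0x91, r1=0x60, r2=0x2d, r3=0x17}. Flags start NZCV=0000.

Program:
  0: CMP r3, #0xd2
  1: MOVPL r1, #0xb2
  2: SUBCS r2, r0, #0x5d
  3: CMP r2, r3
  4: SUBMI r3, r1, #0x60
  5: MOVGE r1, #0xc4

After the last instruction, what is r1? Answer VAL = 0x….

0: ✓ CMP  NZCV=0000
1: ✓ MOVPL  r1←0xb2
2: · SUBCS
3: ✓ CMP  NZCV=0010
4: · SUBMI
5: ✓ MOVGE  r1←0xc4

VAL = 0xc4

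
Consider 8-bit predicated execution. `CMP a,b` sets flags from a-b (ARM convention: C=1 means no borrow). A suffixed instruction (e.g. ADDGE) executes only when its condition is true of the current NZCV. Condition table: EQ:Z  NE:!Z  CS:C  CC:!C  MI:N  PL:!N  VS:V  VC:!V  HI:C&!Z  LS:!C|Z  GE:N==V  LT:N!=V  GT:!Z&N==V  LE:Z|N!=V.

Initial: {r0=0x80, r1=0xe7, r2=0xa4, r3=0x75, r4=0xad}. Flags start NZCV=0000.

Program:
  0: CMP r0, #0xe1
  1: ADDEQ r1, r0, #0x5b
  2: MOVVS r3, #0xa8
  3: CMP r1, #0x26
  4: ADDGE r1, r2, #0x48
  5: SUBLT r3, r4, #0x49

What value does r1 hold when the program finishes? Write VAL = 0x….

0: ✓ CMP  NZCV=1000
1: · ADDEQ
2: · MOVVS
3: ✓ CMP  NZCV=1010
4: · ADDGE
5: ✓ SUBLT  r3←0x64

VAL = 0xe7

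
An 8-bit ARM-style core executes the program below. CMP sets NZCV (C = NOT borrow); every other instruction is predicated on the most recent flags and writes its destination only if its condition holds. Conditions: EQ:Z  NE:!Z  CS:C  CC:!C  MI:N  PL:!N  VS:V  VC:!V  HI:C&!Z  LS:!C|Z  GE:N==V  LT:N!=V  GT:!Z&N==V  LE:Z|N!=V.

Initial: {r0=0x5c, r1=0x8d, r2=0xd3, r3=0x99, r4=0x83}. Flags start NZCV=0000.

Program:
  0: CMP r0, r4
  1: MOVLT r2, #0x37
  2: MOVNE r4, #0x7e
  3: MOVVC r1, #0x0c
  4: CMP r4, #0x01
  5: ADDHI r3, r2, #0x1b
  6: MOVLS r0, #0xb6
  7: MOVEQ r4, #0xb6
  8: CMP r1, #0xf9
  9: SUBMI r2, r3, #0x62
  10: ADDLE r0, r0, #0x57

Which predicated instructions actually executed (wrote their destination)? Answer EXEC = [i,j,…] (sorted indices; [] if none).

[0] flags=1001 → (cmp)
[1] flags=1001 LT?F → skip
[2] flags=1001 NE?T → r4=0x7e
[3] flags=1001 VC?F → skip
[4] flags=0010 → (cmp)
[5] flags=0010 HI?T → r3=0xee
[6] flags=0010 LS?F → skip
[7] flags=0010 EQ?F → skip
[8] flags=1000 → (cmp)
[9] flags=1000 MI?T → r2=0x8c
[10] flags=1000 LE?T → r0=0xb3

EXEC = [2,5,9,10]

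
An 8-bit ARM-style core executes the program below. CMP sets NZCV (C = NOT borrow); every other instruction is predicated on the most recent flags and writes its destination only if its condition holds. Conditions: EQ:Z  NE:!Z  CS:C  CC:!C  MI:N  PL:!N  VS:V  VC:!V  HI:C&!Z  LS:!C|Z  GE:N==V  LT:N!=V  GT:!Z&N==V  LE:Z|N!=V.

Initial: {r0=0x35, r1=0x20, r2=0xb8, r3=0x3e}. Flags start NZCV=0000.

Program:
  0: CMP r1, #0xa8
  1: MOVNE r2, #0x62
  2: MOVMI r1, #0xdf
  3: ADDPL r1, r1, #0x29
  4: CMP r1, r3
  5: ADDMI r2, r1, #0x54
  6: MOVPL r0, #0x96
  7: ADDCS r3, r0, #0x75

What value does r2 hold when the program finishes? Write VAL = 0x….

VAL = 0x62

[0] flags=0000 → (cmp)
[1] flags=0000 NE?T → r2=0x62
[2] flags=0000 MI?F → skip
[3] flags=0000 PL?T → r1=0x49
[4] flags=0010 → (cmp)
[5] flags=0010 MI?F → skip
[6] flags=0010 PL?T → r0=0x96
[7] flags=0010 CS?T → r3=0x0b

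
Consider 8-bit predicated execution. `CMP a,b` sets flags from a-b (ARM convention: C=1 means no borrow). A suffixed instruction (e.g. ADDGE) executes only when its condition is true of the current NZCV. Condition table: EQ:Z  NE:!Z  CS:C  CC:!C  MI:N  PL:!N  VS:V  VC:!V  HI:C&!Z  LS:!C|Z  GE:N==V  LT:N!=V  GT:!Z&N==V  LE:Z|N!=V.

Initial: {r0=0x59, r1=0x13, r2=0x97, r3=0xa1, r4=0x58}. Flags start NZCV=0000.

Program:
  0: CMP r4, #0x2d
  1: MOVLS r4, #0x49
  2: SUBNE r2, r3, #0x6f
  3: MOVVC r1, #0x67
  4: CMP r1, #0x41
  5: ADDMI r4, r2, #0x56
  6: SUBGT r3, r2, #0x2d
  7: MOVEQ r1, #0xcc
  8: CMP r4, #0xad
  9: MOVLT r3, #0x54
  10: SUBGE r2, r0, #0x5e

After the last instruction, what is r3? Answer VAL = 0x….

0: ✓ CMP  NZCV=0010
1: · MOVLS
2: ✓ SUBNE  r2←0x32
3: ✓ MOVVC  r1←0x67
4: ✓ CMP  NZCV=0010
5: · ADDMI
6: ✓ SUBGT  r3←0x05
7: · MOVEQ
8: ✓ CMP  NZCV=1001
9: · MOVLT
10: ✓ SUBGE  r2←0xfb

VAL = 0x05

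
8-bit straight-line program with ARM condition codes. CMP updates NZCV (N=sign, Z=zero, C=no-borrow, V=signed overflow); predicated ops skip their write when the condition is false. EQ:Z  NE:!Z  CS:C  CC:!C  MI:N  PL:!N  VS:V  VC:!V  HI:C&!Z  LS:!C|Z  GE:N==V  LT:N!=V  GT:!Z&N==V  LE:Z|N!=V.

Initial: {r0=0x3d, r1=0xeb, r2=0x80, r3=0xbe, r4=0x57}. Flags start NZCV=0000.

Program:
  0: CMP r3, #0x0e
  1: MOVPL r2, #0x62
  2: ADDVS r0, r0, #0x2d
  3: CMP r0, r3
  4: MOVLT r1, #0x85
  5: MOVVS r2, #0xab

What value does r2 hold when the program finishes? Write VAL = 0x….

0: ✓ CMP  NZCV=1010
1: · MOVPL
2: · ADDVS
3: ✓ CMP  NZCV=0000
4: · MOVLT
5: · MOVVS

VAL = 0x80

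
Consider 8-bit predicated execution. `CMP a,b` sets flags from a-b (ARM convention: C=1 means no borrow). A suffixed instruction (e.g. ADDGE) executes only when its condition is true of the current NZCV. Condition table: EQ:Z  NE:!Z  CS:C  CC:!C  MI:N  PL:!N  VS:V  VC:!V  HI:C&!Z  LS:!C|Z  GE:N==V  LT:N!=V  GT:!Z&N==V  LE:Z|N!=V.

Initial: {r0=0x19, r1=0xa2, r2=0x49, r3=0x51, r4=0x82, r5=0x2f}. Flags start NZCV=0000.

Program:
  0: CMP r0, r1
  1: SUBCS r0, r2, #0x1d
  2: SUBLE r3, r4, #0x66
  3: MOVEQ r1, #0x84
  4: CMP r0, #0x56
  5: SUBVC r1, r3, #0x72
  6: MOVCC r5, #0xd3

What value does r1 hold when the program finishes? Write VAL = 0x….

0: ✓ CMP  NZCV=0000
1: · SUBCS
2: · SUBLE
3: · MOVEQ
4: ✓ CMP  NZCV=1000
5: ✓ SUBVC  r1←0xdf
6: ✓ MOVCC  r5←0xd3

VAL = 0xdf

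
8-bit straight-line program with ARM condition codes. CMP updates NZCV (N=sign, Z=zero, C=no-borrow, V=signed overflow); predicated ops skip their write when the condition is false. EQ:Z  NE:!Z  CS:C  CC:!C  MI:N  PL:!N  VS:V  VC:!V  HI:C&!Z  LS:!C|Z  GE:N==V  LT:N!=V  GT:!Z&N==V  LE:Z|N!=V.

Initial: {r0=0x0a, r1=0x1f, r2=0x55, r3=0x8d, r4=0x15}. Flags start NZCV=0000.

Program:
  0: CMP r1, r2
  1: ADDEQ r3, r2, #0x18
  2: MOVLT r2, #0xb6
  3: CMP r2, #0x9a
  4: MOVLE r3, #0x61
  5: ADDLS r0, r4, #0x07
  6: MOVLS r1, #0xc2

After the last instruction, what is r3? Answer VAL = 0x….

0: ✓ CMP  NZCV=1000
1: · ADDEQ
2: ✓ MOVLT  r2←0xb6
3: ✓ CMP  NZCV=0010
4: · MOVLE
5: · ADDLS
6: · MOVLS

VAL = 0x8d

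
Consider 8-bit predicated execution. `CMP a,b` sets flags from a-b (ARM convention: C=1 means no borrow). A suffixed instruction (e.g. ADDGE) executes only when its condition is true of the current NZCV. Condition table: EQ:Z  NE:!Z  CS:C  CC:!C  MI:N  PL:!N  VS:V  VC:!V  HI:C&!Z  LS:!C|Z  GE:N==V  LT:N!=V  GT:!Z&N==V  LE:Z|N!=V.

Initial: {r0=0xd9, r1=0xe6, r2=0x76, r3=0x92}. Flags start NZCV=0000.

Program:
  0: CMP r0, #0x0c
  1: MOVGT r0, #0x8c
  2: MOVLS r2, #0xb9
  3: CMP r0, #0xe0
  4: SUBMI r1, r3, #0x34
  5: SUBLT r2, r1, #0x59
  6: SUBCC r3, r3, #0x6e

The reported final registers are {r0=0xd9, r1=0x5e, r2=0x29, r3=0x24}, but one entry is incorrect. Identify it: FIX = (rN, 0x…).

FIX = (r2, 0x05)

0: ✓ CMP  NZCV=1010
1: · MOVGT
2: · MOVLS
3: ✓ CMP  NZCV=1000
4: ✓ SUBMI  r1←0x5e
5: ✓ SUBLT  r2←0x05
6: ✓ SUBCC  r3←0x24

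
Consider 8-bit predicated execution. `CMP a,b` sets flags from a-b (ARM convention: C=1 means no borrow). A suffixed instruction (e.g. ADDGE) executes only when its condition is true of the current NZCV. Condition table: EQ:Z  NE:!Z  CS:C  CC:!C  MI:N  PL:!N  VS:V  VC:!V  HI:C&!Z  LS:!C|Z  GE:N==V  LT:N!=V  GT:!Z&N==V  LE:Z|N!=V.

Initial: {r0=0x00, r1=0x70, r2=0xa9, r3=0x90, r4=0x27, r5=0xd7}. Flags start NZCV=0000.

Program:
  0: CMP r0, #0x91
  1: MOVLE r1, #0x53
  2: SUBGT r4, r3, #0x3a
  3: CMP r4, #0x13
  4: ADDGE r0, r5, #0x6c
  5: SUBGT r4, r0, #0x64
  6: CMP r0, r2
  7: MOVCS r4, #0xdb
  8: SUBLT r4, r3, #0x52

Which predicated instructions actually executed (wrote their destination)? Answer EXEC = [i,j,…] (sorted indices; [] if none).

EXEC = [2,4,5]

0: ✓ CMP  NZCV=0000
1: · MOVLE
2: ✓ SUBGT  r4←0x56
3: ✓ CMP  NZCV=0010
4: ✓ ADDGE  r0←0x43
5: ✓ SUBGT  r4←0xdf
6: ✓ CMP  NZCV=1001
7: · MOVCS
8: · SUBLT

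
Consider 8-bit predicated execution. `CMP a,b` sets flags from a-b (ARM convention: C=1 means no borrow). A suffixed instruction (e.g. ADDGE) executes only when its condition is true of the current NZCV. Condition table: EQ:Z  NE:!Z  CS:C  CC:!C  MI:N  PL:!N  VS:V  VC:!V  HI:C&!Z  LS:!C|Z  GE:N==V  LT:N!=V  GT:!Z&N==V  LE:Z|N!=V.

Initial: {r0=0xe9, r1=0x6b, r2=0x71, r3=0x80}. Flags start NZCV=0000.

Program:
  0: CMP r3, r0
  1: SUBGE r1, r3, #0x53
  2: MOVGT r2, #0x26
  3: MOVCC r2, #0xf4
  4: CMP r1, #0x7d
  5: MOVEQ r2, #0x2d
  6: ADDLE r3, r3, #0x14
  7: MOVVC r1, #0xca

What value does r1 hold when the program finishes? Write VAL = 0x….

VAL = 0xca

0: ✓ CMP  NZCV=1000
1: · SUBGE
2: · MOVGT
3: ✓ MOVCC  r2←0xf4
4: ✓ CMP  NZCV=1000
5: · MOVEQ
6: ✓ ADDLE  r3←0x94
7: ✓ MOVVC  r1←0xca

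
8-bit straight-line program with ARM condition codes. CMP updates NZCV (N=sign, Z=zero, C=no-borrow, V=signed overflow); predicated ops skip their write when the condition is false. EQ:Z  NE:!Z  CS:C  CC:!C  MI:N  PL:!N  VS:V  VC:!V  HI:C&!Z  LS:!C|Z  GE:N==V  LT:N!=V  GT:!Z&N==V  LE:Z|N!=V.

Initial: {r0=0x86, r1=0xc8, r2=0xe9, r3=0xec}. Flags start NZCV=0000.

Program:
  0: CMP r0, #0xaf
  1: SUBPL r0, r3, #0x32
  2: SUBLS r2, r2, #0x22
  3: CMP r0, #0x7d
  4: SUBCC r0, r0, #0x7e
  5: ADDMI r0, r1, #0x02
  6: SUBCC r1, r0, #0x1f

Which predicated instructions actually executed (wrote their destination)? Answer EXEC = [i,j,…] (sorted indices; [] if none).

EXEC = [2]

0: ✓ CMP  NZCV=1000
1: · SUBPL
2: ✓ SUBLS  r2←0xc7
3: ✓ CMP  NZCV=0011
4: · SUBCC
5: · ADDMI
6: · SUBCC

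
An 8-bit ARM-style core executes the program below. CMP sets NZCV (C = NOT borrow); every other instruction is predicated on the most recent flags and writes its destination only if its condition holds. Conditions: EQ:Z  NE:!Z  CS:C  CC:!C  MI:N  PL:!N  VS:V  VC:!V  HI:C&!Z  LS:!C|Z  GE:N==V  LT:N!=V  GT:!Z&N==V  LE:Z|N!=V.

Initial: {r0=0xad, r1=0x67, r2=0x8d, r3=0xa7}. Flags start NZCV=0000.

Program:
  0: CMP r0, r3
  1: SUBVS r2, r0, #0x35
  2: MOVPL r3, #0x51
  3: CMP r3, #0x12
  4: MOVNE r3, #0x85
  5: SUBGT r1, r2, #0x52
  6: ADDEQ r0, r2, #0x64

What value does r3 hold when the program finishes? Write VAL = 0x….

0: ✓ CMP  NZCV=0010
1: · SUBVS
2: ✓ MOVPL  r3←0x51
3: ✓ CMP  NZCV=0010
4: ✓ MOVNE  r3←0x85
5: ✓ SUBGT  r1←0x3b
6: · ADDEQ

VAL = 0x85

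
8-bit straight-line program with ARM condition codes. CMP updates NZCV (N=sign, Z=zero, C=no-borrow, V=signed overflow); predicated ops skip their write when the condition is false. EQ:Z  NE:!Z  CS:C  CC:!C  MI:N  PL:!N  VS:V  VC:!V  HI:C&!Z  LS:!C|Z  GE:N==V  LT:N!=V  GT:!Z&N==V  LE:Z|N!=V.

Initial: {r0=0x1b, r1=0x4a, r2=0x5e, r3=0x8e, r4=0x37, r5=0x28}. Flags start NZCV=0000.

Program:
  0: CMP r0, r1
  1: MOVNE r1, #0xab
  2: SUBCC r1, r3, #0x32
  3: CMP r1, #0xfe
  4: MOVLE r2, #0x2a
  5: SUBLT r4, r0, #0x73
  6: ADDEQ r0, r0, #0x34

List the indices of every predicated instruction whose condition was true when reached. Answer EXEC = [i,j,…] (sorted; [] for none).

EXEC = [1,2]

[0] flags=1000 → (cmp)
[1] flags=1000 NE?T → r1=0xab
[2] flags=1000 CC?T → r1=0x5c
[3] flags=0000 → (cmp)
[4] flags=0000 LE?F → skip
[5] flags=0000 LT?F → skip
[6] flags=0000 EQ?F → skip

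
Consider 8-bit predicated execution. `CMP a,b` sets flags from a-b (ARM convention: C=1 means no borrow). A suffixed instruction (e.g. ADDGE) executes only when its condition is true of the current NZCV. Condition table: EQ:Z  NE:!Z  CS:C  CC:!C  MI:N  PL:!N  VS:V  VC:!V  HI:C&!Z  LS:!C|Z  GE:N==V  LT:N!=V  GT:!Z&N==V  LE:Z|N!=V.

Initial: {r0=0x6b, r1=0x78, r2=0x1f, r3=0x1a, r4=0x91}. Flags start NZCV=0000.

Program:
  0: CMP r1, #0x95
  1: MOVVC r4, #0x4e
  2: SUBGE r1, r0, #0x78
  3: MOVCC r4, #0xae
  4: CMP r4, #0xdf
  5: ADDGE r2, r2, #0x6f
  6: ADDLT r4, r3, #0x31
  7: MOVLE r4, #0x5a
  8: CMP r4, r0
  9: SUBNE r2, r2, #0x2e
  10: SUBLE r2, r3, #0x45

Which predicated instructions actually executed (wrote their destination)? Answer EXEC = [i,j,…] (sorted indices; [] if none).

EXEC = [2,3,6,7,9,10]

0: ✓ CMP  NZCV=1001
1: · MOVVC
2: ✓ SUBGE  r1←0xf3
3: ✓ MOVCC  r4←0xae
4: ✓ CMP  NZCV=1000
5: · ADDGE
6: ✓ ADDLT  r4←0x4b
7: ✓ MOVLE  r4←0x5a
8: ✓ CMP  NZCV=1000
9: ✓ SUBNE  r2←0xf1
10: ✓ SUBLE  r2←0xd5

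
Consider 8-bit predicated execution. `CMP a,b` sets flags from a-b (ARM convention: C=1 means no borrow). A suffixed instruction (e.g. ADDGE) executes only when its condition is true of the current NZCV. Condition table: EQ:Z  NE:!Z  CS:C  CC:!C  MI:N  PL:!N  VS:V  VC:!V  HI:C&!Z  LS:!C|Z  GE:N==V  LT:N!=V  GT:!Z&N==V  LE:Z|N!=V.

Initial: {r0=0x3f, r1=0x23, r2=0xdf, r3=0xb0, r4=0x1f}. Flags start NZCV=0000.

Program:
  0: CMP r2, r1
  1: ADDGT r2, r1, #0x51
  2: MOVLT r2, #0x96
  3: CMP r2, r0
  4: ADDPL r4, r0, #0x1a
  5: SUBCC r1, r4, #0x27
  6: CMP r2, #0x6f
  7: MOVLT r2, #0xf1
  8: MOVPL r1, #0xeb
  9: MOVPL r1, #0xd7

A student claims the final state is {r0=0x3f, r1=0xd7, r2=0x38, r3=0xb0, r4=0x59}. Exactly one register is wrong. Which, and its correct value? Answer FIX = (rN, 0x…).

FIX = (r2, 0xf1)

[0] flags=1010 → (cmp)
[1] flags=1010 GT?F → skip
[2] flags=1010 LT?T → r2=0x96
[3] flags=0011 → (cmp)
[4] flags=0011 PL?T → r4=0x59
[5] flags=0011 CC?F → skip
[6] flags=0011 → (cmp)
[7] flags=0011 LT?T → r2=0xf1
[8] flags=0011 PL?T → r1=0xeb
[9] flags=0011 PL?T → r1=0xd7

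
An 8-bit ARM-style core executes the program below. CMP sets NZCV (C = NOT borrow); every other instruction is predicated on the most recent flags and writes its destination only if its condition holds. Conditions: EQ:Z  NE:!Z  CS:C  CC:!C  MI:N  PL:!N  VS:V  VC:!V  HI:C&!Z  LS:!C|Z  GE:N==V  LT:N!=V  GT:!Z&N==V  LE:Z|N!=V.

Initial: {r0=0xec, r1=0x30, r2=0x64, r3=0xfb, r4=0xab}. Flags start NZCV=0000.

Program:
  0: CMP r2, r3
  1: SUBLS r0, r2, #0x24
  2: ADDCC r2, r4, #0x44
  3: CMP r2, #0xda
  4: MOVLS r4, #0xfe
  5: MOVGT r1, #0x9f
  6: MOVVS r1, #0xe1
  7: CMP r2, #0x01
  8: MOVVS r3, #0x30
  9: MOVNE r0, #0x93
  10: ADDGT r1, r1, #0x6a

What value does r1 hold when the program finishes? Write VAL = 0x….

VAL = 0x9f

[0] flags=0000 → (cmp)
[1] flags=0000 LS?T → r0=0x40
[2] flags=0000 CC?T → r2=0xef
[3] flags=0010 → (cmp)
[4] flags=0010 LS?F → skip
[5] flags=0010 GT?T → r1=0x9f
[6] flags=0010 VS?F → skip
[7] flags=1010 → (cmp)
[8] flags=1010 VS?F → skip
[9] flags=1010 NE?T → r0=0x93
[10] flags=1010 GT?F → skip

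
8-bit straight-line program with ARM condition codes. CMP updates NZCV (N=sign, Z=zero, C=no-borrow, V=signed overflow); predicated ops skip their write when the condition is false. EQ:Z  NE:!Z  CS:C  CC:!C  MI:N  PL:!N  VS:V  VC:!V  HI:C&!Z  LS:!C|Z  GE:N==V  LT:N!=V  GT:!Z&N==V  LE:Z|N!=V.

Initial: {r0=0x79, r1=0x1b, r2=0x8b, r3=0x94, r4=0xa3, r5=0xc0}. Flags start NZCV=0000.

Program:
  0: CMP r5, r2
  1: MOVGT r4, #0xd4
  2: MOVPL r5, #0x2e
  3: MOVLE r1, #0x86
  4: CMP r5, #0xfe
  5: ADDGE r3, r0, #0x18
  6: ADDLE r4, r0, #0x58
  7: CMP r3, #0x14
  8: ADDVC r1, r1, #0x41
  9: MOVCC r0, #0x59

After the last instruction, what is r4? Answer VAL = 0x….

VAL = 0xd4

0: ✓ CMP  NZCV=0010
1: ✓ MOVGT  r4←0xd4
2: ✓ MOVPL  r5←0x2e
3: · MOVLE
4: ✓ CMP  NZCV=0000
5: ✓ ADDGE  r3←0x91
6: · ADDLE
7: ✓ CMP  NZCV=0011
8: · ADDVC
9: · MOVCC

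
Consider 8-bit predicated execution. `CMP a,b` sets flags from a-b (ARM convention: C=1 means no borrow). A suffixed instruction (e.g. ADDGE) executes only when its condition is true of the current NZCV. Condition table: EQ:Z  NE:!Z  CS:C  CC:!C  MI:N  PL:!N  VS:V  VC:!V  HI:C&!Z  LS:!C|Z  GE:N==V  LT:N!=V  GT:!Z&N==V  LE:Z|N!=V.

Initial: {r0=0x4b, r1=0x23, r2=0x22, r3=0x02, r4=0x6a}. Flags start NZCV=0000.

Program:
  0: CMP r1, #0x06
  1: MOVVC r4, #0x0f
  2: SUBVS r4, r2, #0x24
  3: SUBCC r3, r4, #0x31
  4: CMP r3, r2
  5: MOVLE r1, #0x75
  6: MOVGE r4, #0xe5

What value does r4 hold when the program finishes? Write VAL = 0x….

VAL = 0x0f

[0] flags=0010 → (cmp)
[1] flags=0010 VC?T → r4=0x0f
[2] flags=0010 VS?F → skip
[3] flags=0010 CC?F → skip
[4] flags=1000 → (cmp)
[5] flags=1000 LE?T → r1=0x75
[6] flags=1000 GE?F → skip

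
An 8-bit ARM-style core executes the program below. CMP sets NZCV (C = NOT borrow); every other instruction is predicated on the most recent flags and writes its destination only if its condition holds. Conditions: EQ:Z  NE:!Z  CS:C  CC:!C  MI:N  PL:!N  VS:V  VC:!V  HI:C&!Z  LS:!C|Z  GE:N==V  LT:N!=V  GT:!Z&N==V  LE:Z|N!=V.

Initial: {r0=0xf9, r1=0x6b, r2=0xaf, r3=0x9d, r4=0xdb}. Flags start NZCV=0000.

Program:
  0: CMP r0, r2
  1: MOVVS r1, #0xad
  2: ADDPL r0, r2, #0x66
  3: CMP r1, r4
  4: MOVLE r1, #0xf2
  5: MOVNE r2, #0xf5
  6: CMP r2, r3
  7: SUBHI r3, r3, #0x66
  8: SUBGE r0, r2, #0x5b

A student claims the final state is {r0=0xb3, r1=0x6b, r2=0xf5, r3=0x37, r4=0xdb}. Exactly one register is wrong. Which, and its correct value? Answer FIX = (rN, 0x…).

FIX = (r0, 0x9a)

0: ✓ CMP  NZCV=0010
1: · MOVVS
2: ✓ ADDPL  r0←0x15
3: ✓ CMP  NZCV=1001
4: · MOVLE
5: ✓ MOVNE  r2←0xf5
6: ✓ CMP  NZCV=0010
7: ✓ SUBHI  r3←0x37
8: ✓ SUBGE  r0←0x9a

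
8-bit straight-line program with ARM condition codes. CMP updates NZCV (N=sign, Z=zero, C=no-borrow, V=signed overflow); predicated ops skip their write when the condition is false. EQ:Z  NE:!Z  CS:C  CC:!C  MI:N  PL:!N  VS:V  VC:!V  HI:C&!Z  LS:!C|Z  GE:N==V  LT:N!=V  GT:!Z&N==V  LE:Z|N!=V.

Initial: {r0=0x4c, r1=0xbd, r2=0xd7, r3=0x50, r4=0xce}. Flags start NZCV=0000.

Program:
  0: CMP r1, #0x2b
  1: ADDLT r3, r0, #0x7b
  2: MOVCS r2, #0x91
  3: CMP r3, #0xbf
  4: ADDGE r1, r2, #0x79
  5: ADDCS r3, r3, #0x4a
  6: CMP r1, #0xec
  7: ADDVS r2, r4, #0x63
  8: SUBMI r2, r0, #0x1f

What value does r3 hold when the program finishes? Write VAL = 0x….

VAL = 0x11

0: ✓ CMP  NZCV=1010
1: ✓ ADDLT  r3←0xc7
2: ✓ MOVCS  r2←0x91
3: ✓ CMP  NZCV=0010
4: ✓ ADDGE  r1←0x0a
5: ✓ ADDCS  r3←0x11
6: ✓ CMP  NZCV=0000
7: · ADDVS
8: · SUBMI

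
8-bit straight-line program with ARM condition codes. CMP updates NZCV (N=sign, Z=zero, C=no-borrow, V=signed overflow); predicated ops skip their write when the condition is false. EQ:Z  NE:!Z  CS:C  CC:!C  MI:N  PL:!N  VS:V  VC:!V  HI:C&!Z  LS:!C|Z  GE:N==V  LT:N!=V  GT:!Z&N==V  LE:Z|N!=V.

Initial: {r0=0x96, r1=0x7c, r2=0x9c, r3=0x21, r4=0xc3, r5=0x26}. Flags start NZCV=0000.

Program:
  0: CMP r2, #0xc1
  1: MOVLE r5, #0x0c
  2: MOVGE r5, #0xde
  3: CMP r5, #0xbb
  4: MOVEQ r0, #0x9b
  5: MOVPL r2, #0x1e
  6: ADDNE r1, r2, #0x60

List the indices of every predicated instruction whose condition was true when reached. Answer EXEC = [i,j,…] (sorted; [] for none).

EXEC = [1,5,6]

[0] flags=1000 → (cmp)
[1] flags=1000 LE?T → r5=0x0c
[2] flags=1000 GE?F → skip
[3] flags=0000 → (cmp)
[4] flags=0000 EQ?F → skip
[5] flags=0000 PL?T → r2=0x1e
[6] flags=0000 NE?T → r1=0x7e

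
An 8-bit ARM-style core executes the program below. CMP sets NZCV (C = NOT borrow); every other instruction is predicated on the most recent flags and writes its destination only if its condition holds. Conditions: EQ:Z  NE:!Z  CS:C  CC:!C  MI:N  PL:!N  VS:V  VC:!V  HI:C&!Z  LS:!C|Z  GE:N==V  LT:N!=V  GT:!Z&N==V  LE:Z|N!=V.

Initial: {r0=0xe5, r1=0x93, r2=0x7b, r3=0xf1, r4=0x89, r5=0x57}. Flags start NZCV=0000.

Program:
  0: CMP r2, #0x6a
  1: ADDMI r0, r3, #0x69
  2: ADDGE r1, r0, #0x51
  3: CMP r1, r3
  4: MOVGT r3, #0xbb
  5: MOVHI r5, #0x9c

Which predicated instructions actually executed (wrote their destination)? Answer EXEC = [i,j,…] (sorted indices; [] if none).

[0] flags=0010 → (cmp)
[1] flags=0010 MI?F → skip
[2] flags=0010 GE?T → r1=0x36
[3] flags=0000 → (cmp)
[4] flags=0000 GT?T → r3=0xbb
[5] flags=0000 HI?F → skip

EXEC = [2,4]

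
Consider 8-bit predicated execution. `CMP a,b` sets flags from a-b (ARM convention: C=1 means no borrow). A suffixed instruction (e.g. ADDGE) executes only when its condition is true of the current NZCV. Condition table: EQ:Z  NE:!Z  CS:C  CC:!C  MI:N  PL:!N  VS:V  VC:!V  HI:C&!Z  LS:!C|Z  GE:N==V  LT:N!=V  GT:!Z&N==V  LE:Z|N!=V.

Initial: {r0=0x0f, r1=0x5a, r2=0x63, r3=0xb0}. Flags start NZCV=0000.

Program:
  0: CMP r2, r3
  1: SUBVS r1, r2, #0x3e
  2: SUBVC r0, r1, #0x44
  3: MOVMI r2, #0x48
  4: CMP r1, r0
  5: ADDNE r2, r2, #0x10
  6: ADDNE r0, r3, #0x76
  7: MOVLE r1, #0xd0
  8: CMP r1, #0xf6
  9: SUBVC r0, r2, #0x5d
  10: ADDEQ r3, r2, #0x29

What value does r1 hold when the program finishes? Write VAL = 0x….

VAL = 0x25

[0] flags=1001 → (cmp)
[1] flags=1001 VS?T → r1=0x25
[2] flags=1001 VC?F → skip
[3] flags=1001 MI?T → r2=0x48
[4] flags=0010 → (cmp)
[5] flags=0010 NE?T → r2=0x58
[6] flags=0010 NE?T → r0=0x26
[7] flags=0010 LE?F → skip
[8] flags=0000 → (cmp)
[9] flags=0000 VC?T → r0=0xfb
[10] flags=0000 EQ?F → skip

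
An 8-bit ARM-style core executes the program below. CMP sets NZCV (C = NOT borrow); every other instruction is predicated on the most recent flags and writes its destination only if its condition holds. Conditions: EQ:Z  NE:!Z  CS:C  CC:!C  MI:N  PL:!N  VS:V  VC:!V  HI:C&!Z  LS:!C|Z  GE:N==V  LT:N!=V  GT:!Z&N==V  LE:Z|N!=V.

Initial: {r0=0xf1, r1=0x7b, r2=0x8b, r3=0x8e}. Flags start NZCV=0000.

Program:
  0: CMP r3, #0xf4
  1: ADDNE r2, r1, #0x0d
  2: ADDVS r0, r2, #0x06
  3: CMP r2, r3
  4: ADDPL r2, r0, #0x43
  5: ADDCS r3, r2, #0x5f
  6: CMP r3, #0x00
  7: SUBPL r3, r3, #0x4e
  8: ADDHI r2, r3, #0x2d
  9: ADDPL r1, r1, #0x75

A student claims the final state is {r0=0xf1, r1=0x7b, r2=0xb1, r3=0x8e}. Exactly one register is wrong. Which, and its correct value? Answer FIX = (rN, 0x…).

FIX = (r2, 0xbb)

[0] flags=1000 → (cmp)
[1] flags=1000 NE?T → r2=0x88
[2] flags=1000 VS?F → skip
[3] flags=1000 → (cmp)
[4] flags=1000 PL?F → skip
[5] flags=1000 CS?F → skip
[6] flags=1010 → (cmp)
[7] flags=1010 PL?F → skip
[8] flags=1010 HI?T → r2=0xbb
[9] flags=1010 PL?F → skip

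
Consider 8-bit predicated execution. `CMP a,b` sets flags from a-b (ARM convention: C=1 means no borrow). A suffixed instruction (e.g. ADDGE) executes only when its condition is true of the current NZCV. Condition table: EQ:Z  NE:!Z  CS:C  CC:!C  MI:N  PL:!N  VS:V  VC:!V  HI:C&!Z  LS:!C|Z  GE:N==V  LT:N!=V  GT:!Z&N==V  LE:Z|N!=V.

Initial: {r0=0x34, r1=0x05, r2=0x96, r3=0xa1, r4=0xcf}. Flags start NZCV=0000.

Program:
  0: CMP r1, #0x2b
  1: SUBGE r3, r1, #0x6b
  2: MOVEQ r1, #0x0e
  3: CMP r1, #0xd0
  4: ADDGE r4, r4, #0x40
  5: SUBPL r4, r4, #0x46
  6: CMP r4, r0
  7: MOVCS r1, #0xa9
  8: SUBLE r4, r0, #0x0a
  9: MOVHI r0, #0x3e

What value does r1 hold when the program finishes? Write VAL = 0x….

VAL = 0xa9

[0] flags=1000 → (cmp)
[1] flags=1000 GE?F → skip
[2] flags=1000 EQ?F → skip
[3] flags=0000 → (cmp)
[4] flags=0000 GE?T → r4=0x0f
[5] flags=0000 PL?T → r4=0xc9
[6] flags=1010 → (cmp)
[7] flags=1010 CS?T → r1=0xa9
[8] flags=1010 LE?T → r4=0x2a
[9] flags=1010 HI?T → r0=0x3e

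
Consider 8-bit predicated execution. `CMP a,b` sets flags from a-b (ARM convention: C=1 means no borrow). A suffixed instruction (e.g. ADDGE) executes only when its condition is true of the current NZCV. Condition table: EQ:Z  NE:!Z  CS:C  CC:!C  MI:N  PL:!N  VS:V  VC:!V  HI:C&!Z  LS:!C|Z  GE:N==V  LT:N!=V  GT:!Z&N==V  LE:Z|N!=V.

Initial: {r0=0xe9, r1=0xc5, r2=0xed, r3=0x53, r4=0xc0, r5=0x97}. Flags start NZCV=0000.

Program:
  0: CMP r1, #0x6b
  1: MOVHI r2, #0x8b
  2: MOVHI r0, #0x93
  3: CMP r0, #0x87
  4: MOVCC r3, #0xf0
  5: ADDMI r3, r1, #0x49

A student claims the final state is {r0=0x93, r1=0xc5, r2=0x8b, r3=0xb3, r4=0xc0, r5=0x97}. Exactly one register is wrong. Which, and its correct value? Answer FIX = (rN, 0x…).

FIX = (r3, 0x53)

[0] flags=0011 → (cmp)
[1] flags=0011 HI?T → r2=0x8b
[2] flags=0011 HI?T → r0=0x93
[3] flags=0010 → (cmp)
[4] flags=0010 CC?F → skip
[5] flags=0010 MI?F → skip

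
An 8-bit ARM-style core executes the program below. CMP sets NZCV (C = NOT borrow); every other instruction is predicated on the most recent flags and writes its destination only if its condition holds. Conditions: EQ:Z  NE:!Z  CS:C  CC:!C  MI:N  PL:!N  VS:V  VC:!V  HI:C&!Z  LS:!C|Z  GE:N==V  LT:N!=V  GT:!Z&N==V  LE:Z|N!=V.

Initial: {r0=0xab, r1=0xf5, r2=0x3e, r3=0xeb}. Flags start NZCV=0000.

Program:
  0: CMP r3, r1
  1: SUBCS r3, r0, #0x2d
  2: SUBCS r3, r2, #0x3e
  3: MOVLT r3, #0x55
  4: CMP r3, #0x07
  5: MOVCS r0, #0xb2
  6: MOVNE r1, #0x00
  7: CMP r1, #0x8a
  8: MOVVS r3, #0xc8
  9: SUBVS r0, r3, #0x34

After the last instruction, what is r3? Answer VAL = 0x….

VAL = 0x55

[0] flags=1000 → (cmp)
[1] flags=1000 CS?F → skip
[2] flags=1000 CS?F → skip
[3] flags=1000 LT?T → r3=0x55
[4] flags=0010 → (cmp)
[5] flags=0010 CS?T → r0=0xb2
[6] flags=0010 NE?T → r1=0x00
[7] flags=0000 → (cmp)
[8] flags=0000 VS?F → skip
[9] flags=0000 VS?F → skip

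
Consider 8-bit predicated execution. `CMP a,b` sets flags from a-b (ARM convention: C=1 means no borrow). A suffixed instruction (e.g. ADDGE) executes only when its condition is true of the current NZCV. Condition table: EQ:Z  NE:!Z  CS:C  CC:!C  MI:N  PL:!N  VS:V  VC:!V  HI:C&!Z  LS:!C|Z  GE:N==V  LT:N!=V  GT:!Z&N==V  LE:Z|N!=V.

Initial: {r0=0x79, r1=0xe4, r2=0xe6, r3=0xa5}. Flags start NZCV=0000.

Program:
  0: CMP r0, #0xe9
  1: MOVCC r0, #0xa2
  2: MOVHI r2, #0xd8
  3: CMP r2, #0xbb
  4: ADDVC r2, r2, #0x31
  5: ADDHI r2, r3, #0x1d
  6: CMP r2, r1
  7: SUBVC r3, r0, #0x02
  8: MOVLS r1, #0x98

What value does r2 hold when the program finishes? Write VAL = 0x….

[0] flags=1001 → (cmp)
[1] flags=1001 CC?T → r0=0xa2
[2] flags=1001 HI?F → skip
[3] flags=0010 → (cmp)
[4] flags=0010 VC?T → r2=0x17
[5] flags=0010 HI?T → r2=0xc2
[6] flags=1000 → (cmp)
[7] flags=1000 VC?T → r3=0xa0
[8] flags=1000 LS?T → r1=0x98

VAL = 0xc2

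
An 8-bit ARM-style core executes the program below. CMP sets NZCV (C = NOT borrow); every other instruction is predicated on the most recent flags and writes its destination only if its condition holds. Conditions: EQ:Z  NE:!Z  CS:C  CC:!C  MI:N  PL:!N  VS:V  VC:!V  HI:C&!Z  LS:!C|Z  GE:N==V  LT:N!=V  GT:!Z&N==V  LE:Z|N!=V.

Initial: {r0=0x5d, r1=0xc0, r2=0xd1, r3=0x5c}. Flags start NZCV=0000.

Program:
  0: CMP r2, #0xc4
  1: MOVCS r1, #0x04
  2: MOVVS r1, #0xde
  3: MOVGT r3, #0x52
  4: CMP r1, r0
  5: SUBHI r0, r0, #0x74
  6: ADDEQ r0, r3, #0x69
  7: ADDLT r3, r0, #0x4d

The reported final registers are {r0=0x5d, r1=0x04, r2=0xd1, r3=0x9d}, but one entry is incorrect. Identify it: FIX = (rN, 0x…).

FIX = (r3, 0xaa)

0: ✓ CMP  NZCV=0010
1: ✓ MOVCS  r1←0x04
2: · MOVVS
3: ✓ MOVGT  r3←0x52
4: ✓ CMP  NZCV=1000
5: · SUBHI
6: · ADDEQ
7: ✓ ADDLT  r3←0xaa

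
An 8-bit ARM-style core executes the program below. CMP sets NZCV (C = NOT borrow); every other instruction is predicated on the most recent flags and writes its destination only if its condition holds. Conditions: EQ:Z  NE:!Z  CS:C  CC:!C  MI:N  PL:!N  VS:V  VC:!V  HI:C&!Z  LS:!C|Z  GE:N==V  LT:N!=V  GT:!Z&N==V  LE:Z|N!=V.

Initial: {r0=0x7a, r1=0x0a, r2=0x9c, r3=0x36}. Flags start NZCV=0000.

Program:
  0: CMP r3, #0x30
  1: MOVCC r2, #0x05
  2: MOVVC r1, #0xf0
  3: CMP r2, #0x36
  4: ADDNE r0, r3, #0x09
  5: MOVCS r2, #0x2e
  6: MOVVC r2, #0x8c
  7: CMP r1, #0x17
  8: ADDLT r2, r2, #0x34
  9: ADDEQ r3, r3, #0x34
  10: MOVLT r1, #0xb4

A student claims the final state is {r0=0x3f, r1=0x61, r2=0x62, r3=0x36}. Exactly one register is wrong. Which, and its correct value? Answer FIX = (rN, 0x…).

[0] flags=0010 → (cmp)
[1] flags=0010 CC?F → skip
[2] flags=0010 VC?T → r1=0xf0
[3] flags=0011 → (cmp)
[4] flags=0011 NE?T → r0=0x3f
[5] flags=0011 CS?T → r2=0x2e
[6] flags=0011 VC?F → skip
[7] flags=1010 → (cmp)
[8] flags=1010 LT?T → r2=0x62
[9] flags=1010 EQ?F → skip
[10] flags=1010 LT?T → r1=0xb4

FIX = (r1, 0xb4)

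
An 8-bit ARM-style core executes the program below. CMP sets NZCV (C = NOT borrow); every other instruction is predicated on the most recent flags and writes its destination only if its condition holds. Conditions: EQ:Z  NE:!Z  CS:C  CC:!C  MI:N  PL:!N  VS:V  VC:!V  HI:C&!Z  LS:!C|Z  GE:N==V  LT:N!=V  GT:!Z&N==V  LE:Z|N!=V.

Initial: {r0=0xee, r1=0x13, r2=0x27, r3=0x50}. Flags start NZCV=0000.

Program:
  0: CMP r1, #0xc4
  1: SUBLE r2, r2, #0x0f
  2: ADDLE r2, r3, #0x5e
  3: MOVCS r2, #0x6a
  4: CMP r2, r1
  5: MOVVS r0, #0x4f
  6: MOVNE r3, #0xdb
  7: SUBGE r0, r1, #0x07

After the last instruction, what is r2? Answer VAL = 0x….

[0] flags=0000 → (cmp)
[1] flags=0000 LE?F → skip
[2] flags=0000 LE?F → skip
[3] flags=0000 CS?F → skip
[4] flags=0010 → (cmp)
[5] flags=0010 VS?F → skip
[6] flags=0010 NE?T → r3=0xdb
[7] flags=0010 GE?T → r0=0x0c

VAL = 0x27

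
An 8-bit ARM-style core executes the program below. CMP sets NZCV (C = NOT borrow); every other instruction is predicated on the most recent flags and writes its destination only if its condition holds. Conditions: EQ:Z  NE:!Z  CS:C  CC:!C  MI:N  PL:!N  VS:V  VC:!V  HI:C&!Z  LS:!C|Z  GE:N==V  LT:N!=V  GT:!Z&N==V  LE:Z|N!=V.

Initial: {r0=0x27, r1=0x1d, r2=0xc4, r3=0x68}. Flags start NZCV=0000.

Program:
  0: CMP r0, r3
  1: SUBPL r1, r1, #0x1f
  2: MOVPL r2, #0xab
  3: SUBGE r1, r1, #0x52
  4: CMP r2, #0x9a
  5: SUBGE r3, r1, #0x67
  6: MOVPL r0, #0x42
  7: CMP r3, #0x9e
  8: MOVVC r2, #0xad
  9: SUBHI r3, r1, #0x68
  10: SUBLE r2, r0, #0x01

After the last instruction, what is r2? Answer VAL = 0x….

VAL = 0xad

[0] flags=1000 → (cmp)
[1] flags=1000 PL?F → skip
[2] flags=1000 PL?F → skip
[3] flags=1000 GE?F → skip
[4] flags=0010 → (cmp)
[5] flags=0010 GE?T → r3=0xb6
[6] flags=0010 PL?T → r0=0x42
[7] flags=0010 → (cmp)
[8] flags=0010 VC?T → r2=0xad
[9] flags=0010 HI?T → r3=0xb5
[10] flags=0010 LE?F → skip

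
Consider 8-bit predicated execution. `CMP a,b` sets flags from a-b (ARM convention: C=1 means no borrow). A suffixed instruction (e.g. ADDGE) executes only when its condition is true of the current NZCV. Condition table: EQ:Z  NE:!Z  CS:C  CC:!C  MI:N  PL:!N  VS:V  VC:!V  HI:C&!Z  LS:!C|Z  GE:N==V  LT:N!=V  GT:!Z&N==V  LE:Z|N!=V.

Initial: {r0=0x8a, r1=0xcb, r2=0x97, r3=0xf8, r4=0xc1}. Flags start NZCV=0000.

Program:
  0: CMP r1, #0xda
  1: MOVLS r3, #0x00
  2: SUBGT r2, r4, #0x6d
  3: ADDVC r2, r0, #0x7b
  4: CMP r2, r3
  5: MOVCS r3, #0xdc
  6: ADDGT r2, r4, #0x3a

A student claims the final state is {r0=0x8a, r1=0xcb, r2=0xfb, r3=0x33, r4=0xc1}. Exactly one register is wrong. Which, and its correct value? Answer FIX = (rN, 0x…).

0: ✓ CMP  NZCV=1000
1: ✓ MOVLS  r3←0x00
2: · SUBGT
3: ✓ ADDVC  r2←0x05
4: ✓ CMP  NZCV=0010
5: ✓ MOVCS  r3←0xdc
6: ✓ ADDGT  r2←0xfb

FIX = (r3, 0xdc)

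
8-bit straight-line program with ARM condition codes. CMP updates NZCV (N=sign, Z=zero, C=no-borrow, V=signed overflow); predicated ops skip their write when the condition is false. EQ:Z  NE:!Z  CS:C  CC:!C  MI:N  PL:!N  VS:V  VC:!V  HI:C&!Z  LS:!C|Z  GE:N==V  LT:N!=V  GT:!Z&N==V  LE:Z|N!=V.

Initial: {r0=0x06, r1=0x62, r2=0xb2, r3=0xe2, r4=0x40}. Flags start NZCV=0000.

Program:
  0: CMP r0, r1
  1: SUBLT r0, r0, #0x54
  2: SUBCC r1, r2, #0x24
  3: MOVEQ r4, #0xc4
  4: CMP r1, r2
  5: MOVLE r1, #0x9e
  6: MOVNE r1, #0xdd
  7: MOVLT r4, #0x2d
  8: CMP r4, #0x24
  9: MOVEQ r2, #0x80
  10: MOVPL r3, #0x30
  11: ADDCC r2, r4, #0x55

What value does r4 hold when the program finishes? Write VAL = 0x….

0: ✓ CMP  NZCV=1000
1: ✓ SUBLT  r0←0xb2
2: ✓ SUBCC  r1←0x8e
3: · MOVEQ
4: ✓ CMP  NZCV=1000
5: ✓ MOVLE  r1←0x9e
6: ✓ MOVNE  r1←0xdd
7: ✓ MOVLT  r4←0x2d
8: ✓ CMP  NZCV=0010
9: · MOVEQ
10: ✓ MOVPL  r3←0x30
11: · ADDCC

VAL = 0x2d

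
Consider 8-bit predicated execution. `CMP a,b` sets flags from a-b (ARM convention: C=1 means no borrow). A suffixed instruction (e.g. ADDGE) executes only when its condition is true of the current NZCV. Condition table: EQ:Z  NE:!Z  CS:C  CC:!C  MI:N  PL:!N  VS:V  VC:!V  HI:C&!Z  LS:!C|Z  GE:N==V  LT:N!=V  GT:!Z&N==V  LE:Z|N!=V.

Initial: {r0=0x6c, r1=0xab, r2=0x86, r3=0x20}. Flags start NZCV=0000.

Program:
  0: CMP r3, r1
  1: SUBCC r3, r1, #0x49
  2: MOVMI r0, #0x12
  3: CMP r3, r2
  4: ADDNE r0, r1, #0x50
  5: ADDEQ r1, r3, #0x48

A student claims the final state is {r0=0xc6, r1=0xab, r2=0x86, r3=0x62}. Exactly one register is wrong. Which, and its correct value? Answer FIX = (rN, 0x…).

FIX = (r0, 0xfb)

0: ✓ CMP  NZCV=0000
1: ✓ SUBCC  r3←0x62
2: · MOVMI
3: ✓ CMP  NZCV=1001
4: ✓ ADDNE  r0←0xfb
5: · ADDEQ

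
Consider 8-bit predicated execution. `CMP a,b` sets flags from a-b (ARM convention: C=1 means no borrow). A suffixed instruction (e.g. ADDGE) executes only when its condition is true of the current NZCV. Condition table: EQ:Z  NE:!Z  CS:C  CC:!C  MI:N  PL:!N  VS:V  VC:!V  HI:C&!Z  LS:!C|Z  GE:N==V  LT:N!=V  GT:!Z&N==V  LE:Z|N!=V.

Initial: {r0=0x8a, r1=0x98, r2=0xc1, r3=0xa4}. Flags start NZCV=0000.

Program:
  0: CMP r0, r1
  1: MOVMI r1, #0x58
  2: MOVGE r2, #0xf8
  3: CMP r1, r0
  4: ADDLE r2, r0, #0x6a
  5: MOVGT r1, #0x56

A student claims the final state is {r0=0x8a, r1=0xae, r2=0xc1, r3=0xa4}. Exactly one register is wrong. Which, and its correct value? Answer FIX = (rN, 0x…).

FIX = (r1, 0x56)

0: ✓ CMP  NZCV=1000
1: ✓ MOVMI  r1←0x58
2: · MOVGE
3: ✓ CMP  NZCV=1001
4: · ADDLE
5: ✓ MOVGT  r1←0x56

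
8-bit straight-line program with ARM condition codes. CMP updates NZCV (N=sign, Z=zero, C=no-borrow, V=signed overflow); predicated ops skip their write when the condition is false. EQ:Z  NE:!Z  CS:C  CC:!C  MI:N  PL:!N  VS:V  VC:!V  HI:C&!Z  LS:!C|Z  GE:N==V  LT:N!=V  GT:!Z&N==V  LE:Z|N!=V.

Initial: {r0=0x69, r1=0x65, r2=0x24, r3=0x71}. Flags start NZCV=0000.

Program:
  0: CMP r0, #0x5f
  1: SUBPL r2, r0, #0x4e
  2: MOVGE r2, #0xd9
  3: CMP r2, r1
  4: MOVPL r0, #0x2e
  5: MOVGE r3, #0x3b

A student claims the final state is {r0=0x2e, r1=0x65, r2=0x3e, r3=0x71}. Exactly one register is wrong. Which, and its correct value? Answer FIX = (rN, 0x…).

[0] flags=0010 → (cmp)
[1] flags=0010 PL?T → r2=0x1b
[2] flags=0010 GE?T → r2=0xd9
[3] flags=0011 → (cmp)
[4] flags=0011 PL?T → r0=0x2e
[5] flags=0011 GE?F → skip

FIX = (r2, 0xd9)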